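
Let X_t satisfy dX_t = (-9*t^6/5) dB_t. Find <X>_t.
<X>_t = 81*t^13/325

For an Itô process dX_t = a(t) dt + b(t) dB_t, the quadratic variation is <X>_t = int_0^t b(s)^2 ds (the drift term does not contribute). Here b(s) = -9*s^6/5, so
  b(s)^2 = 81*s^12/25.
Integrating from 0 to t:
  <X>_t = int_0^t (81*s^12/25) ds = 81*t^13/325.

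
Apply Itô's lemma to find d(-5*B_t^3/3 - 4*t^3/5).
d(-5*B_t^3/3 - 4*t^3/5) = (-5*B_t - 12*t^2/5) dt + (-5*B_t^2) dB_t

Itô's formula for f(t, x): d f(t, B_t) = (f_t + (1/2) f_xx) dt + f_x dB_t. Compute partials of f(t, x) = -4*t^3/5 - 5*x^3/3:
  f_t(t,x)  = -12*t^2/5
  f_x(t,x)  = -5*x^2
  f_xx(t,x) = -10*x
Assemble drift = f_t + (1/2) f_xx = -12*t^2/5 - 5*x and diffusion = f_x = -5*x^2. Substituting x = B_t:
  d(-5*B_t^3/3 - 4*t^3/5) = (-5*B_t - 12*t^2/5) dt + (-5*B_t^2) dB_t.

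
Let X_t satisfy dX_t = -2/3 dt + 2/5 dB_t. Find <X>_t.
<X>_t = 4*t/25

For an Itô process dX_t = a(t) dt + b(t) dB_t, the quadratic variation is <X>_t = int_0^t b(s)^2 ds (the drift term does not contribute). Here b(s) = 2/5, so
  b(s)^2 = 4/25.
Integrating from 0 to t:
  <X>_t = int_0^t (4/25) ds = 4*t/25.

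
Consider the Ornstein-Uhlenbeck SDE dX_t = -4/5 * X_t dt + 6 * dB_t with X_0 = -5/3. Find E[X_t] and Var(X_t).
E[X_t] = -5*exp(-4*t/5)/3; Var(X_t) = 45/2 - 45*exp(-8*t/5)/2

The OU SDE dX = -theta X dt + sigma dB admits the integrating factor exp(theta t): d(exp(theta t) X_t) = sigma exp(theta t) dB_t. Integrating from 0 to t:
  X_t = x_0 * exp(-theta t) + sigma * int_0^t exp(-theta (t-s)) dB_s.
The Itô integral has mean 0 and (by the Itô isometry) variance sigma^2 * int_0^t exp(-2 theta (t - s)) ds = sigma^2 * (1 - exp(-2 theta t)) / (2 theta).
With theta = 4/5, sigma = 6, x_0 = -5/3:
  E[X_t] = -5/3 * exp(-4/5 t) = -5*exp(-4*t/5)/3
  Var(X_t) = (6)^2 * (1 - exp(-2*4/5 t)) / (2 * 4/5) = 45/2 - 45*exp(-8*t/5)/2.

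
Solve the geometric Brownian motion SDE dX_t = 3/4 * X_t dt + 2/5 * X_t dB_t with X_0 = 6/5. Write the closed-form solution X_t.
X_t = 6/5 * exp((67/100) * t + (2/5) * B_t)

For GBM dX = mu X dt + sigma X dB with X_0 = x_0, apply Itô to Y = log X: dY = (mu - sigma^2/2) dt + sigma dB, so Y_t = log(x_0) + (mu - sigma^2/2) t + sigma B_t and hence X_t = x_0 * exp((mu - sigma^2/2) t + sigma B_t).
With mu = 3/4, sigma = 2/5, x_0 = 6/5, this gives:
  X_t = 6/5 * exp((67/100) * t + (2/5) * B_t).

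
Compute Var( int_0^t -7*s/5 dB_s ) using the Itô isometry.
Var = 49*t^3/75

The Itô integral of a deterministic integrand f(s) has mean 0 because each increment f(s) * (B_{s+ds} - B_s) has mean 0. By the Itô isometry:
  Var( int_0^t f(s) dB_s ) = E[ (int_0^t f(s) dB_s)^2 ] = int_0^t f(s)^2 ds.
Here f(s) = -7*s/5, so f(s)^2 = 49*s^2/25. Integrate:
  int_0^t (49*s^2/25) ds = 49*t^3/75.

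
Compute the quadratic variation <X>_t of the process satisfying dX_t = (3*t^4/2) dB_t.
<X>_t = t^9/4

For an Itô process dX_t = a(t) dt + b(t) dB_t, the quadratic variation is <X>_t = int_0^t b(s)^2 ds (the drift term does not contribute). Here b(s) = 3*s^4/2, so
  b(s)^2 = 9*s^8/4.
Integrating from 0 to t:
  <X>_t = int_0^t (9*s^8/4) ds = t^9/4.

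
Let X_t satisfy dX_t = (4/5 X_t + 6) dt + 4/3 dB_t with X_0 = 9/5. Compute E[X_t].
E[X_t] = 93*exp(4*t/5)/10 - 15/2

Taking expectations and using E[dB_t] = 0, the mean m(t) = E[X_t] satisfies the ODE m'(t) = a m(t) + b with m(0) = x_0. With a = 4/5, b = 6, x_0 = 9/5, the solution is
  m(t) = x_0 * exp(a t) + (b/a) * (exp(a t) - 1)
       = (9/5) * exp((4/5) t) + (6/(4/5)) * (exp((4/5) t) - 1)
       = 93*exp(4*t/5)/10 - 15/2.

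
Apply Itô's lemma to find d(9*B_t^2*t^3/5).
d(9*B_t^2*t^3/5) = (9*t^2*(3*B_t^2 + t)/5) dt + (18*B_t*t^3/5) dB_t

Itô's formula for f(t, x): d f(t, B_t) = (f_t + (1/2) f_xx) dt + f_x dB_t. Compute partials of f(t, x) = 9*t^3*x^2/5:
  f_t(t,x)  = 27*t^2*x^2/5
  f_x(t,x)  = 18*t^3*x/5
  f_xx(t,x) = 18*t^3/5
Assemble drift = f_t + (1/2) f_xx = 9*t^2*(t + 3*x^2)/5 and diffusion = f_x = 18*t^3*x/5. Substituting x = B_t:
  d(9*B_t^2*t^3/5) = (9*t^2*(3*B_t^2 + t)/5) dt + (18*B_t*t^3/5) dB_t.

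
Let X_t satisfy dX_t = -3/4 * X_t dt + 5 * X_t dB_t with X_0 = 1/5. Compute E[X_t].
E[X_t] = exp(-3*t/4)/5

For GBM dX = mu X dt + sigma X dB with X_0 = x_0, apply Itô to Y = log X: dY = (mu - sigma^2/2) dt + sigma dB, so Y_t = log(x_0) + (mu - sigma^2/2) t + sigma B_t and hence X_t = x_0 * exp((mu - sigma^2/2) t + sigma B_t).
With mu = -3/4, sigma = 5, x_0 = 1/5, this gives:
  X_t = 1/5 * exp((-53/4) * t + (5) * B_t).
Since sigma*B_t ~ Normal(0, sigma^2 t), E[exp(sigma*B_t)] = exp(sigma^2 t / 2); so E[X_t] = x_0 * exp((mu - sigma^2/2) t) * exp(sigma^2 t / 2) = x_0 * exp(mu t) = exp(-3*t/4)/5.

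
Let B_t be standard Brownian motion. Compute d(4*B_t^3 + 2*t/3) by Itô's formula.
d(4*B_t^3 + 2*t/3) = (12*B_t + 2/3) dt + (12*B_t^2) dB_t

Itô's formula for f(t, x): d f(t, B_t) = (f_t + (1/2) f_xx) dt + f_x dB_t. Compute partials of f(t, x) = 2*t/3 + 4*x^3:
  f_t(t,x)  = 2/3
  f_x(t,x)  = 12*x^2
  f_xx(t,x) = 24*x
Assemble drift = f_t + (1/2) f_xx = 12*x + 2/3 and diffusion = f_x = 12*x^2. Substituting x = B_t:
  d(4*B_t^3 + 2*t/3) = (12*B_t + 2/3) dt + (12*B_t^2) dB_t.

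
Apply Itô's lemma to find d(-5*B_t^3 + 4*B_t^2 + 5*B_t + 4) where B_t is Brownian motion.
d(-5*B_t^3 + 4*B_t^2 + 5*B_t + 4) = (4 - 15*B_t) dt + (-15*B_t^2 + 8*B_t + 5) dB_t

Itô's formula for f(B_t) gives d f(B_t) = f'(B_t) dB_t + (1/2) f''(B_t) dt. Compute derivatives of f(x) = -5*x^3 + 4*x^2 + 5*x + 4:
  f'(x)  = -15*x^2 + 8*x + 5
  f''(x) = 8 - 30*x
Substitute x = B_t and multiply the f'' term by 1/2:
  drift     = (1/2) * (8 - 30*x) evaluated at B_t = 4 - 15*B_t
  diffusion = (-15*x^2 + 8*x + 5) evaluated at B_t = -15*B_t^2 + 8*B_t + 5
Therefore d(-5*B_t^3 + 4*B_t^2 + 5*B_t + 4) = (4 - 15*B_t) dt + (-15*B_t^2 + 8*B_t + 5) dB_t.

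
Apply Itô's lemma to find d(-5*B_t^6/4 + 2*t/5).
d(-5*B_t^6/4 + 2*t/5) = (2/5 - 75*B_t^4/4) dt + (-15*B_t^5/2) dB_t

Itô's formula for f(t, x): d f(t, B_t) = (f_t + (1/2) f_xx) dt + f_x dB_t. Compute partials of f(t, x) = 2*t/5 - 5*x^6/4:
  f_t(t,x)  = 2/5
  f_x(t,x)  = -15*x^5/2
  f_xx(t,x) = -75*x^4/2
Assemble drift = f_t + (1/2) f_xx = 2/5 - 75*x^4/4 and diffusion = f_x = -15*x^5/2. Substituting x = B_t:
  d(-5*B_t^6/4 + 2*t/5) = (2/5 - 75*B_t^4/4) dt + (-15*B_t^5/2) dB_t.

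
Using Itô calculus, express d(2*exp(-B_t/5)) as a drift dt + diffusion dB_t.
d(2*exp(-B_t/5)) = (exp(-B_t/5)/25) dt + (-2*exp(-B_t/5)/5) dB_t

Itô's formula for f(B_t) gives d f(B_t) = f'(B_t) dB_t + (1/2) f''(B_t) dt. Compute derivatives of f(x) = 2*exp(-x/5):
  f'(x)  = -2*exp(-x/5)/5
  f''(x) = 2*exp(-x/5)/25
Substitute x = B_t and multiply the f'' term by 1/2:
  drift     = (1/2) * (2*exp(-x/5)/25) evaluated at B_t = exp(-B_t/5)/25
  diffusion = (-2*exp(-x/5)/5) evaluated at B_t = -2*exp(-B_t/5)/5
Therefore d(2*exp(-B_t/5)) = (exp(-B_t/5)/25) dt + (-2*exp(-B_t/5)/5) dB_t.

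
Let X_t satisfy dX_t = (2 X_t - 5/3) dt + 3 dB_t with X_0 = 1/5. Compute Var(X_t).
Var(X_t) = 9*exp(4*t)/4 - 9/4

The variance V(t) = Var(X_t) satisfies V'(t) = 2 a V(t) + c^2 with V(0) = 0 (drift coefficient is linear in X, diffusion is constant). With a = 2, c = 3, the solution is
  V(t) = (c^2 / (2 a)) * (exp(2 a t) - 1)
       = (3^2 / (2*2)) * (exp(4 t) - 1)
       = 9*exp(4*t)/4 - 9/4.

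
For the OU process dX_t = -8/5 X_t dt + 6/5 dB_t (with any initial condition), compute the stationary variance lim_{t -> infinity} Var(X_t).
lim Var(X_t) = 9/20

The OU SDE dX = -theta X dt + sigma dB admits the integrating factor exp(theta t): d(exp(theta t) X_t) = sigma exp(theta t) dB_t. Integrating from 0 to t gives X_t = x_0 * exp(-theta t) + sigma * int_0^t exp(-theta (t-s)) dB_s for any initial x_0. The Itô integral has variance (by the Itô isometry) sigma^2 * int_0^t exp(-2 theta (t - s)) ds = sigma^2 * (1 - exp(-2 theta t)) / (2 theta), independent of x_0.
With theta = 8/5, sigma = 6/5:
  Var(X_t) = (6/5)^2 * (1 - exp(-2*8/5 t)) / (2 * 8/5) = 9/20 - 9*exp(-16*t/5)/20.
As t -> infinity, exp(-2*8/5 t) -> 0, so the stationary variance is sigma^2 / (2 theta) = 9/20.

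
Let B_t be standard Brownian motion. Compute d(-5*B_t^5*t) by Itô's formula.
d(-5*B_t^5*t) = (5*B_t^3*(-B_t^2 - 10*t)) dt + (-25*B_t^4*t) dB_t

Itô's formula for f(t, x): d f(t, B_t) = (f_t + (1/2) f_xx) dt + f_x dB_t. Compute partials of f(t, x) = -5*t*x^5:
  f_t(t,x)  = -5*x^5
  f_x(t,x)  = -25*t*x^4
  f_xx(t,x) = -100*t*x^3
Assemble drift = f_t + (1/2) f_xx = 5*x^3*(-10*t - x^2) and diffusion = f_x = -25*t*x^4. Substituting x = B_t:
  d(-5*B_t^5*t) = (5*B_t^3*(-B_t^2 - 10*t)) dt + (-25*B_t^4*t) dB_t.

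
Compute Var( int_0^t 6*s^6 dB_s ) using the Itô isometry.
Var = 36*t^13/13

The Itô integral of a deterministic integrand f(s) has mean 0 because each increment f(s) * (B_{s+ds} - B_s) has mean 0. By the Itô isometry:
  Var( int_0^t f(s) dB_s ) = E[ (int_0^t f(s) dB_s)^2 ] = int_0^t f(s)^2 ds.
Here f(s) = 6*s^6, so f(s)^2 = 36*s^12. Integrate:
  int_0^t (36*s^12) ds = 36*t^13/13.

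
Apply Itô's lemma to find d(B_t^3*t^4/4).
d(B_t^3*t^4/4) = (B_t*t^3*(4*B_t^2 + 3*t)/4) dt + (3*B_t^2*t^4/4) dB_t

Itô's formula for f(t, x): d f(t, B_t) = (f_t + (1/2) f_xx) dt + f_x dB_t. Compute partials of f(t, x) = t^4*x^3/4:
  f_t(t,x)  = t^3*x^3
  f_x(t,x)  = 3*t^4*x^2/4
  f_xx(t,x) = 3*t^4*x/2
Assemble drift = f_t + (1/2) f_xx = t^3*x*(3*t + 4*x^2)/4 and diffusion = f_x = 3*t^4*x^2/4. Substituting x = B_t:
  d(B_t^3*t^4/4) = (B_t*t^3*(4*B_t^2 + 3*t)/4) dt + (3*B_t^2*t^4/4) dB_t.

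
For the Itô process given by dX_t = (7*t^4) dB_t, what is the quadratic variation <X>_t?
<X>_t = 49*t^9/9

For an Itô process dX_t = a(t) dt + b(t) dB_t, the quadratic variation is <X>_t = int_0^t b(s)^2 ds (the drift term does not contribute). Here b(s) = 7*s^4, so
  b(s)^2 = 49*s^8.
Integrating from 0 to t:
  <X>_t = int_0^t (49*s^8) ds = 49*t^9/9.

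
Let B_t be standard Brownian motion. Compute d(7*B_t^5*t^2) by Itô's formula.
d(7*B_t^5*t^2) = (14*B_t^3*t*(B_t^2 + 5*t)) dt + (35*B_t^4*t^2) dB_t

Itô's formula for f(t, x): d f(t, B_t) = (f_t + (1/2) f_xx) dt + f_x dB_t. Compute partials of f(t, x) = 7*t^2*x^5:
  f_t(t,x)  = 14*t*x^5
  f_x(t,x)  = 35*t^2*x^4
  f_xx(t,x) = 140*t^2*x^3
Assemble drift = f_t + (1/2) f_xx = 14*t*x^3*(5*t + x^2) and diffusion = f_x = 35*t^2*x^4. Substituting x = B_t:
  d(7*B_t^5*t^2) = (14*B_t^3*t*(B_t^2 + 5*t)) dt + (35*B_t^4*t^2) dB_t.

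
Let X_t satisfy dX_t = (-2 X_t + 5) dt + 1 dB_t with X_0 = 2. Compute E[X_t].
E[X_t] = 5/2 - exp(-2*t)/2

Taking expectations and using E[dB_t] = 0, the mean m(t) = E[X_t] satisfies the ODE m'(t) = a m(t) + b with m(0) = x_0. With a = -2, b = 5, x_0 = 2, the solution is
  m(t) = x_0 * exp(a t) + (b/a) * (exp(a t) - 1)
       = 2 * exp((-2) t) + (5/(-2)) * (exp((-2) t) - 1)
       = 5/2 - exp(-2*t)/2.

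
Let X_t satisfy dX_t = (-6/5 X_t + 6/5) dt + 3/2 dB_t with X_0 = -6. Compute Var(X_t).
Var(X_t) = 15/16 - 15*exp(-12*t/5)/16

The variance V(t) = Var(X_t) satisfies V'(t) = 2 a V(t) + c^2 with V(0) = 0 (drift coefficient is linear in X, diffusion is constant). With a = -6/5, c = 3/2, the solution is
  V(t) = (c^2 / (2 a)) * (exp(2 a t) - 1)
       = ((3/2)^2 / (2*(-6/5))) * (exp((-12/5) t) - 1)
       = 15/16 - 15*exp(-12*t/5)/16.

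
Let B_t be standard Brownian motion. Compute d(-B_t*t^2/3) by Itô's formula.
d(-B_t*t^2/3) = (-2*B_t*t/3) dt + (-t^2/3) dB_t

Itô's formula for f(t, x): d f(t, B_t) = (f_t + (1/2) f_xx) dt + f_x dB_t. Compute partials of f(t, x) = -t^2*x/3:
  f_t(t,x)  = -2*t*x/3
  f_x(t,x)  = -t^2/3
  f_xx(t,x) = 0
Assemble drift = f_t + (1/2) f_xx = -2*t*x/3 and diffusion = f_x = -t^2/3. Substituting x = B_t:
  d(-B_t*t^2/3) = (-2*B_t*t/3) dt + (-t^2/3) dB_t.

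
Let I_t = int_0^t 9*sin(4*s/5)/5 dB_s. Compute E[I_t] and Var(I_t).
E[I_t] = 0; Var(I_t) = 81*t/50 - 81*sin(4*t/5)*cos(4*t/5)/40

The Itô integral of a deterministic integrand f(s) has mean 0 because each increment f(s) * (B_{s+ds} - B_s) has mean 0. By the Itô isometry:
  Var( int_0^t f(s) dB_s ) = E[ (int_0^t f(s) dB_s)^2 ] = int_0^t f(s)^2 ds.
Here f(s) = 9*sin(4*s/5)/5, so f(s)^2 = 81*sin(4*s/5)^2/25. Integrate:
  int_0^t (81*sin(4*s/5)^2/25) ds = 81*t/50 - 81*sin(4*t/5)*cos(4*t/5)/40.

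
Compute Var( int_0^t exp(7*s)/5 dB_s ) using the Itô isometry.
Var = exp(14*t)/350 - 1/350

The Itô integral of a deterministic integrand f(s) has mean 0 because each increment f(s) * (B_{s+ds} - B_s) has mean 0. By the Itô isometry:
  Var( int_0^t f(s) dB_s ) = E[ (int_0^t f(s) dB_s)^2 ] = int_0^t f(s)^2 ds.
Here f(s) = exp(7*s)/5, so f(s)^2 = exp(14*s)/25. Integrate:
  int_0^t (exp(14*s)/25) ds = exp(14*t)/350 - 1/350.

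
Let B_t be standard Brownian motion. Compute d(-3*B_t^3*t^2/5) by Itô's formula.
d(-3*B_t^3*t^2/5) = (3*B_t*t*(-2*B_t^2 - 3*t)/5) dt + (-9*B_t^2*t^2/5) dB_t

Itô's formula for f(t, x): d f(t, B_t) = (f_t + (1/2) f_xx) dt + f_x dB_t. Compute partials of f(t, x) = -3*t^2*x^3/5:
  f_t(t,x)  = -6*t*x^3/5
  f_x(t,x)  = -9*t^2*x^2/5
  f_xx(t,x) = -18*t^2*x/5
Assemble drift = f_t + (1/2) f_xx = 3*t*x*(-3*t - 2*x^2)/5 and diffusion = f_x = -9*t^2*x^2/5. Substituting x = B_t:
  d(-3*B_t^3*t^2/5) = (3*B_t*t*(-2*B_t^2 - 3*t)/5) dt + (-9*B_t^2*t^2/5) dB_t.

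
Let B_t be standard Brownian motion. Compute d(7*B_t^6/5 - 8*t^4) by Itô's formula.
d(7*B_t^6/5 - 8*t^4) = (21*B_t^4 - 32*t^3) dt + (42*B_t^5/5) dB_t

Itô's formula for f(t, x): d f(t, B_t) = (f_t + (1/2) f_xx) dt + f_x dB_t. Compute partials of f(t, x) = -8*t^4 + 7*x^6/5:
  f_t(t,x)  = -32*t^3
  f_x(t,x)  = 42*x^5/5
  f_xx(t,x) = 42*x^4
Assemble drift = f_t + (1/2) f_xx = -32*t^3 + 21*x^4 and diffusion = f_x = 42*x^5/5. Substituting x = B_t:
  d(7*B_t^6/5 - 8*t^4) = (21*B_t^4 - 32*t^3) dt + (42*B_t^5/5) dB_t.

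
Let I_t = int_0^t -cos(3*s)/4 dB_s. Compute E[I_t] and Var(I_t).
E[I_t] = 0; Var(I_t) = t/32 + sin(6*t)/192

The Itô integral of a deterministic integrand f(s) has mean 0 because each increment f(s) * (B_{s+ds} - B_s) has mean 0. By the Itô isometry:
  Var( int_0^t f(s) dB_s ) = E[ (int_0^t f(s) dB_s)^2 ] = int_0^t f(s)^2 ds.
Here f(s) = -cos(3*s)/4, so f(s)^2 = cos(3*s)^2/16. Integrate:
  int_0^t (cos(3*s)^2/16) ds = t/32 + sin(6*t)/192.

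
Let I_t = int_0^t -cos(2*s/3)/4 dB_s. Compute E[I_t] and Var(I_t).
E[I_t] = 0; Var(I_t) = t/32 + 3*sin(4*t/3)/128

The Itô integral of a deterministic integrand f(s) has mean 0 because each increment f(s) * (B_{s+ds} - B_s) has mean 0. By the Itô isometry:
  Var( int_0^t f(s) dB_s ) = E[ (int_0^t f(s) dB_s)^2 ] = int_0^t f(s)^2 ds.
Here f(s) = -cos(2*s/3)/4, so f(s)^2 = cos(2*s/3)^2/16. Integrate:
  int_0^t (cos(2*s/3)^2/16) ds = t/32 + 3*sin(4*t/3)/128.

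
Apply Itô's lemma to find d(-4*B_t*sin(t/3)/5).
d(-4*B_t*sin(t/3)/5) = (-4*B_t*cos(t/3)/15) dt + (-4*sin(t/3)/5) dB_t

Itô's formula for f(t, x): d f(t, B_t) = (f_t + (1/2) f_xx) dt + f_x dB_t. Compute partials of f(t, x) = -4*x*sin(t/3)/5:
  f_t(t,x)  = -4*x*cos(t/3)/15
  f_x(t,x)  = -4*sin(t/3)/5
  f_xx(t,x) = 0
Assemble drift = f_t + (1/2) f_xx = -4*x*cos(t/3)/15 and diffusion = f_x = -4*sin(t/3)/5. Substituting x = B_t:
  d(-4*B_t*sin(t/3)/5) = (-4*B_t*cos(t/3)/15) dt + (-4*sin(t/3)/5) dB_t.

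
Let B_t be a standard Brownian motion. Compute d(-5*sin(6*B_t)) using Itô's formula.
d(-5*sin(6*B_t)) = (90*sin(6*B_t)) dt + (-30*cos(6*B_t)) dB_t

Itô's formula for f(B_t) gives d f(B_t) = f'(B_t) dB_t + (1/2) f''(B_t) dt. Compute derivatives of f(x) = -5*sin(6*x):
  f'(x)  = -30*cos(6*x)
  f''(x) = 180*sin(6*x)
Substitute x = B_t and multiply the f'' term by 1/2:
  drift     = (1/2) * (180*sin(6*x)) evaluated at B_t = 90*sin(6*B_t)
  diffusion = (-30*cos(6*x)) evaluated at B_t = -30*cos(6*B_t)
Therefore d(-5*sin(6*B_t)) = (90*sin(6*B_t)) dt + (-30*cos(6*B_t)) dB_t.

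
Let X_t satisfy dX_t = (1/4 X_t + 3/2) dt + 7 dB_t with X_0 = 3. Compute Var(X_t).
Var(X_t) = 98*exp(t/2) - 98

The variance V(t) = Var(X_t) satisfies V'(t) = 2 a V(t) + c^2 with V(0) = 0 (drift coefficient is linear in X, diffusion is constant). With a = 1/4, c = 7, the solution is
  V(t) = (c^2 / (2 a)) * (exp(2 a t) - 1)
       = (7^2 / (2*(1/4))) * (exp((1/2) t) - 1)
       = 98*exp(t/2) - 98.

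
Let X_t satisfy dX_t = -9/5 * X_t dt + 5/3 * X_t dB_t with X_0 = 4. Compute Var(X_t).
Var(X_t) = (16*exp(25*t/9) - 16)*exp(-18*t/5)

For GBM dX = mu X dt + sigma X dB with X_0 = x_0, apply Itô to Y = log X: dY = (mu - sigma^2/2) dt + sigma dB, so Y_t = log(x_0) + (mu - sigma^2/2) t + sigma B_t and hence X_t = x_0 * exp((mu - sigma^2/2) t + sigma B_t).
With mu = -9/5, sigma = 5/3, x_0 = 4, this gives:
  X_t = 4 * exp((-287/90) * t + (5/3) * B_t).
Since sigma*B_t ~ Normal(0, sigma^2 t), E[exp(sigma*B_t)] = exp(sigma^2 t / 2); so E[X_t] = x_0 * exp((mu - sigma^2/2) t) * exp(sigma^2 t / 2) = x_0 * exp(mu t) = 4*exp(-9*t/5).
Var(X_t) = E[X_t^2] - (E[X_t])^2 = x_0^2 * exp(2 mu t) * (exp(sigma^2 t) - 1) = (16*exp(25*t/9) - 16)*exp(-18*t/5).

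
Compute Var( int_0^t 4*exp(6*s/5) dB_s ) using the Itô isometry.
Var = 20*exp(12*t/5)/3 - 20/3

The Itô integral of a deterministic integrand f(s) has mean 0 because each increment f(s) * (B_{s+ds} - B_s) has mean 0. By the Itô isometry:
  Var( int_0^t f(s) dB_s ) = E[ (int_0^t f(s) dB_s)^2 ] = int_0^t f(s)^2 ds.
Here f(s) = 4*exp(6*s/5), so f(s)^2 = 16*exp(12*s/5). Integrate:
  int_0^t (16*exp(12*s/5)) ds = 20*exp(12*t/5)/3 - 20/3.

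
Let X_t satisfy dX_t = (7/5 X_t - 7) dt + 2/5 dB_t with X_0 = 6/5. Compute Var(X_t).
Var(X_t) = 2*exp(14*t/5)/35 - 2/35

The variance V(t) = Var(X_t) satisfies V'(t) = 2 a V(t) + c^2 with V(0) = 0 (drift coefficient is linear in X, diffusion is constant). With a = 7/5, c = 2/5, the solution is
  V(t) = (c^2 / (2 a)) * (exp(2 a t) - 1)
       = ((2/5)^2 / (2*(7/5))) * (exp((14/5) t) - 1)
       = 2*exp(14*t/5)/35 - 2/35.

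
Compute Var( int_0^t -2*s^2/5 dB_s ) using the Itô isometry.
Var = 4*t^5/125

The Itô integral of a deterministic integrand f(s) has mean 0 because each increment f(s) * (B_{s+ds} - B_s) has mean 0. By the Itô isometry:
  Var( int_0^t f(s) dB_s ) = E[ (int_0^t f(s) dB_s)^2 ] = int_0^t f(s)^2 ds.
Here f(s) = -2*s^2/5, so f(s)^2 = 4*s^4/25. Integrate:
  int_0^t (4*s^4/25) ds = 4*t^5/125.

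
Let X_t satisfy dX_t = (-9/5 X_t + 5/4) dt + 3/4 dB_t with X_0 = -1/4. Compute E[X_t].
E[X_t] = 25/36 - 17*exp(-9*t/5)/18

Taking expectations and using E[dB_t] = 0, the mean m(t) = E[X_t] satisfies the ODE m'(t) = a m(t) + b with m(0) = x_0. With a = -9/5, b = 5/4, x_0 = -1/4, the solution is
  m(t) = x_0 * exp(a t) + (b/a) * (exp(a t) - 1)
       = (-1/4) * exp((-9/5) t) + ((5/4)/(-9/5)) * (exp((-9/5) t) - 1)
       = 25/36 - 17*exp(-9*t/5)/18.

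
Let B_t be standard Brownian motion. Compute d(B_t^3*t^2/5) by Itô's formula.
d(B_t^3*t^2/5) = (B_t*t*(2*B_t^2 + 3*t)/5) dt + (3*B_t^2*t^2/5) dB_t

Itô's formula for f(t, x): d f(t, B_t) = (f_t + (1/2) f_xx) dt + f_x dB_t. Compute partials of f(t, x) = t^2*x^3/5:
  f_t(t,x)  = 2*t*x^3/5
  f_x(t,x)  = 3*t^2*x^2/5
  f_xx(t,x) = 6*t^2*x/5
Assemble drift = f_t + (1/2) f_xx = t*x*(3*t + 2*x^2)/5 and diffusion = f_x = 3*t^2*x^2/5. Substituting x = B_t:
  d(B_t^3*t^2/5) = (B_t*t*(2*B_t^2 + 3*t)/5) dt + (3*B_t^2*t^2/5) dB_t.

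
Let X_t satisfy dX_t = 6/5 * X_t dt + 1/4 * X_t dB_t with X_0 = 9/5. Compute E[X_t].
E[X_t] = 9*exp(6*t/5)/5

For GBM dX = mu X dt + sigma X dB with X_0 = x_0, apply Itô to Y = log X: dY = (mu - sigma^2/2) dt + sigma dB, so Y_t = log(x_0) + (mu - sigma^2/2) t + sigma B_t and hence X_t = x_0 * exp((mu - sigma^2/2) t + sigma B_t).
With mu = 6/5, sigma = 1/4, x_0 = 9/5, this gives:
  X_t = 9/5 * exp((187/160) * t + (1/4) * B_t).
Since sigma*B_t ~ Normal(0, sigma^2 t), E[exp(sigma*B_t)] = exp(sigma^2 t / 2); so E[X_t] = x_0 * exp((mu - sigma^2/2) t) * exp(sigma^2 t / 2) = x_0 * exp(mu t) = 9*exp(6*t/5)/5.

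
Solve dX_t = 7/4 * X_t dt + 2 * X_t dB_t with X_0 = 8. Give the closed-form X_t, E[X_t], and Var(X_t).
X_t = 8 * exp((-1/4) t + (2) B_t); E[X_t] = 8*exp(7*t/4); Var(X_t) = 64*(exp(4*t) - 1)*exp(7*t/2)

For GBM dX = mu X dt + sigma X dB with X_0 = x_0, apply Itô to Y = log X: dY = (mu - sigma^2/2) dt + sigma dB, so Y_t = log(x_0) + (mu - sigma^2/2) t + sigma B_t and hence X_t = x_0 * exp((mu - sigma^2/2) t + sigma B_t).
With mu = 7/4, sigma = 2, x_0 = 8, this gives:
  X_t = 8 * exp((-1/4) * t + (2) * B_t).
Since sigma*B_t ~ Normal(0, sigma^2 t), E[exp(sigma*B_t)] = exp(sigma^2 t / 2); so E[X_t] = x_0 * exp((mu - sigma^2/2) t) * exp(sigma^2 t / 2) = x_0 * exp(mu t) = 8*exp(7*t/4).
Var(X_t) = E[X_t^2] - (E[X_t])^2 = x_0^2 * exp(2 mu t) * (exp(sigma^2 t) - 1) = 64*(exp(4*t) - 1)*exp(7*t/2).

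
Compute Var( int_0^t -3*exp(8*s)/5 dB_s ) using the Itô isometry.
Var = 9*exp(16*t)/400 - 9/400

The Itô integral of a deterministic integrand f(s) has mean 0 because each increment f(s) * (B_{s+ds} - B_s) has mean 0. By the Itô isometry:
  Var( int_0^t f(s) dB_s ) = E[ (int_0^t f(s) dB_s)^2 ] = int_0^t f(s)^2 ds.
Here f(s) = -3*exp(8*s)/5, so f(s)^2 = 9*exp(16*s)/25. Integrate:
  int_0^t (9*exp(16*s)/25) ds = 9*exp(16*t)/400 - 9/400.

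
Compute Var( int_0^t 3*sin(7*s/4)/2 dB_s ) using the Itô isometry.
Var = 9*t/8 - 9*sin(7*t/2)/28

The Itô integral of a deterministic integrand f(s) has mean 0 because each increment f(s) * (B_{s+ds} - B_s) has mean 0. By the Itô isometry:
  Var( int_0^t f(s) dB_s ) = E[ (int_0^t f(s) dB_s)^2 ] = int_0^t f(s)^2 ds.
Here f(s) = 3*sin(7*s/4)/2, so f(s)^2 = 9*sin(7*s/4)^2/4. Integrate:
  int_0^t (9*sin(7*s/4)^2/4) ds = 9*t/8 - 9*sin(7*t/2)/28.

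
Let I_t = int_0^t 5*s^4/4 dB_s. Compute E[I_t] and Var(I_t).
E[I_t] = 0; Var(I_t) = 25*t^9/144

The Itô integral of a deterministic integrand f(s) has mean 0 because each increment f(s) * (B_{s+ds} - B_s) has mean 0. By the Itô isometry:
  Var( int_0^t f(s) dB_s ) = E[ (int_0^t f(s) dB_s)^2 ] = int_0^t f(s)^2 ds.
Here f(s) = 5*s^4/4, so f(s)^2 = 25*s^8/16. Integrate:
  int_0^t (25*s^8/16) ds = 25*t^9/144.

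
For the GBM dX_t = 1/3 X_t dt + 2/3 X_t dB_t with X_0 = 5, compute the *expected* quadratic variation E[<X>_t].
E[<X>_t] = 10*exp(10*t/9) - 10

<X>_t = int_0^t ((2/3) * X_s)^2 ds. Taking expectation inside the integral: E[<X>_t] = (2/3)^2 * int_0^t E[X_s^2] ds. For GBM, E[X_s^2] = x_0^2 * exp((2 mu + sigma^2) s). Integrating:
  E[<X>_t] = (2/3)^2 * 5^2 * (exp((2*(1/3) + (2/3)^2) t) - 1) / (2*(1/3) + (2/3)^2)
           = (2/3)^2 * 5^2 * (exp((10/9) t) - 1) / (10/9) = 10*exp(10*t/9) - 10.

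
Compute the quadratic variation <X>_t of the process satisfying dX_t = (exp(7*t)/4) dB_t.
<X>_t = exp(14*t)/224 - 1/224

For an Itô process dX_t = a(t) dt + b(t) dB_t, the quadratic variation is <X>_t = int_0^t b(s)^2 ds (the drift term does not contribute). Here b(s) = exp(7*s)/4, so
  b(s)^2 = exp(14*s)/16.
Integrating from 0 to t:
  <X>_t = int_0^t (exp(14*s)/16) ds = exp(14*t)/224 - 1/224.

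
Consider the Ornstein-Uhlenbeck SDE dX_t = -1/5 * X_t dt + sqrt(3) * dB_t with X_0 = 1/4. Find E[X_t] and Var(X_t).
E[X_t] = exp(-t/5)/4; Var(X_t) = 15/2 - 15*exp(-2*t/5)/2

The OU SDE dX = -theta X dt + sigma dB admits the integrating factor exp(theta t): d(exp(theta t) X_t) = sigma exp(theta t) dB_t. Integrating from 0 to t:
  X_t = x_0 * exp(-theta t) + sigma * int_0^t exp(-theta (t-s)) dB_s.
The Itô integral has mean 0 and (by the Itô isometry) variance sigma^2 * int_0^t exp(-2 theta (t - s)) ds = sigma^2 * (1 - exp(-2 theta t)) / (2 theta).
With theta = 1/5, sigma = sqrt(3), x_0 = 1/4:
  E[X_t] = 1/4 * exp(-1/5 t) = exp(-t/5)/4
  Var(X_t) = (sqrt(3))^2 * (1 - exp(-2*1/5 t)) / (2 * 1/5) = 15/2 - 15*exp(-2*t/5)/2.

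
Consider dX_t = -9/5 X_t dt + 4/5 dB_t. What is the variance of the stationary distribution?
lim Var(X_t) = 8/45

The OU SDE dX = -theta X dt + sigma dB admits the integrating factor exp(theta t): d(exp(theta t) X_t) = sigma exp(theta t) dB_t. Integrating from 0 to t gives X_t = x_0 * exp(-theta t) + sigma * int_0^t exp(-theta (t-s)) dB_s for any initial x_0. The Itô integral has variance (by the Itô isometry) sigma^2 * int_0^t exp(-2 theta (t - s)) ds = sigma^2 * (1 - exp(-2 theta t)) / (2 theta), independent of x_0.
With theta = 9/5, sigma = 4/5:
  Var(X_t) = (4/5)^2 * (1 - exp(-2*9/5 t)) / (2 * 9/5) = 8/45 - 8*exp(-18*t/5)/45.
As t -> infinity, exp(-2*9/5 t) -> 0, so the stationary variance is sigma^2 / (2 theta) = 8/45.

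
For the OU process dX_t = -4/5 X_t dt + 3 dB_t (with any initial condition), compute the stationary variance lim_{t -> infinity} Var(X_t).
lim Var(X_t) = 45/8

The OU SDE dX = -theta X dt + sigma dB admits the integrating factor exp(theta t): d(exp(theta t) X_t) = sigma exp(theta t) dB_t. Integrating from 0 to t gives X_t = x_0 * exp(-theta t) + sigma * int_0^t exp(-theta (t-s)) dB_s for any initial x_0. The Itô integral has variance (by the Itô isometry) sigma^2 * int_0^t exp(-2 theta (t - s)) ds = sigma^2 * (1 - exp(-2 theta t)) / (2 theta), independent of x_0.
With theta = 4/5, sigma = 3:
  Var(X_t) = (3)^2 * (1 - exp(-2*4/5 t)) / (2 * 4/5) = 45/8 - 45*exp(-8*t/5)/8.
As t -> infinity, exp(-2*4/5 t) -> 0, so the stationary variance is sigma^2 / (2 theta) = 45/8.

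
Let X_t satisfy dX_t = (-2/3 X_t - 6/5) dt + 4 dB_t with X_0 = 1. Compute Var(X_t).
Var(X_t) = 12 - 12*exp(-4*t/3)

The variance V(t) = Var(X_t) satisfies V'(t) = 2 a V(t) + c^2 with V(0) = 0 (drift coefficient is linear in X, diffusion is constant). With a = -2/3, c = 4, the solution is
  V(t) = (c^2 / (2 a)) * (exp(2 a t) - 1)
       = (4^2 / (2*(-2/3))) * (exp((-4/3) t) - 1)
       = 12 - 12*exp(-4*t/3).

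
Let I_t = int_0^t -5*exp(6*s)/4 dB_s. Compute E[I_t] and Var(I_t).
E[I_t] = 0; Var(I_t) = 25*exp(12*t)/192 - 25/192

The Itô integral of a deterministic integrand f(s) has mean 0 because each increment f(s) * (B_{s+ds} - B_s) has mean 0. By the Itô isometry:
  Var( int_0^t f(s) dB_s ) = E[ (int_0^t f(s) dB_s)^2 ] = int_0^t f(s)^2 ds.
Here f(s) = -5*exp(6*s)/4, so f(s)^2 = 25*exp(12*s)/16. Integrate:
  int_0^t (25*exp(12*s)/16) ds = 25*exp(12*t)/192 - 25/192.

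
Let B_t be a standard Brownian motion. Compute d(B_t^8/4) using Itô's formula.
d(B_t^8/4) = (7*B_t^6) dt + (2*B_t^7) dB_t

Itô's formula for f(B_t) gives d f(B_t) = f'(B_t) dB_t + (1/2) f''(B_t) dt. Compute derivatives of f(x) = x^8/4:
  f'(x)  = 2*x^7
  f''(x) = 14*x^6
Substitute x = B_t and multiply the f'' term by 1/2:
  drift     = (1/2) * (14*x^6) evaluated at B_t = 7*B_t^6
  diffusion = (2*x^7) evaluated at B_t = 2*B_t^7
Therefore d(B_t^8/4) = (7*B_t^6) dt + (2*B_t^7) dB_t.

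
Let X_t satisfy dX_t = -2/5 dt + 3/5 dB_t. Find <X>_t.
<X>_t = 9*t/25

For an Itô process dX_t = a(t) dt + b(t) dB_t, the quadratic variation is <X>_t = int_0^t b(s)^2 ds (the drift term does not contribute). Here b(s) = 3/5, so
  b(s)^2 = 9/25.
Integrating from 0 to t:
  <X>_t = int_0^t (9/25) ds = 9*t/25.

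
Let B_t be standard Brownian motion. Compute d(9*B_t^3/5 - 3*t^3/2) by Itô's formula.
d(9*B_t^3/5 - 3*t^3/2) = (27*B_t/5 - 9*t^2/2) dt + (27*B_t^2/5) dB_t

Itô's formula for f(t, x): d f(t, B_t) = (f_t + (1/2) f_xx) dt + f_x dB_t. Compute partials of f(t, x) = -3*t^3/2 + 9*x^3/5:
  f_t(t,x)  = -9*t^2/2
  f_x(t,x)  = 27*x^2/5
  f_xx(t,x) = 54*x/5
Assemble drift = f_t + (1/2) f_xx = -9*t^2/2 + 27*x/5 and diffusion = f_x = 27*x^2/5. Substituting x = B_t:
  d(9*B_t^3/5 - 3*t^3/2) = (27*B_t/5 - 9*t^2/2) dt + (27*B_t^2/5) dB_t.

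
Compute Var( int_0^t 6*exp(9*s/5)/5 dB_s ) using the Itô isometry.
Var = 2*exp(18*t/5)/5 - 2/5

The Itô integral of a deterministic integrand f(s) has mean 0 because each increment f(s) * (B_{s+ds} - B_s) has mean 0. By the Itô isometry:
  Var( int_0^t f(s) dB_s ) = E[ (int_0^t f(s) dB_s)^2 ] = int_0^t f(s)^2 ds.
Here f(s) = 6*exp(9*s/5)/5, so f(s)^2 = 36*exp(18*s/5)/25. Integrate:
  int_0^t (36*exp(18*s/5)/25) ds = 2*exp(18*t/5)/5 - 2/5.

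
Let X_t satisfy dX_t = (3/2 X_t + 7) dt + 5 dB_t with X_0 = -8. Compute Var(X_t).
Var(X_t) = 25*exp(3*t)/3 - 25/3

The variance V(t) = Var(X_t) satisfies V'(t) = 2 a V(t) + c^2 with V(0) = 0 (drift coefficient is linear in X, diffusion is constant). With a = 3/2, c = 5, the solution is
  V(t) = (c^2 / (2 a)) * (exp(2 a t) - 1)
       = (5^2 / (2*(3/2))) * (exp(3 t) - 1)
       = 25*exp(3*t)/3 - 25/3.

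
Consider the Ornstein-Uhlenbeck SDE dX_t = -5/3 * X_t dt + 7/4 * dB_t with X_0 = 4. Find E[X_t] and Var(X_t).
E[X_t] = 4*exp(-5*t/3); Var(X_t) = 147/160 - 147*exp(-10*t/3)/160

The OU SDE dX = -theta X dt + sigma dB admits the integrating factor exp(theta t): d(exp(theta t) X_t) = sigma exp(theta t) dB_t. Integrating from 0 to t:
  X_t = x_0 * exp(-theta t) + sigma * int_0^t exp(-theta (t-s)) dB_s.
The Itô integral has mean 0 and (by the Itô isometry) variance sigma^2 * int_0^t exp(-2 theta (t - s)) ds = sigma^2 * (1 - exp(-2 theta t)) / (2 theta).
With theta = 5/3, sigma = 7/4, x_0 = 4:
  E[X_t] = 4 * exp(-5/3 t) = 4*exp(-5*t/3)
  Var(X_t) = (7/4)^2 * (1 - exp(-2*5/3 t)) / (2 * 5/3) = 147/160 - 147*exp(-10*t/3)/160.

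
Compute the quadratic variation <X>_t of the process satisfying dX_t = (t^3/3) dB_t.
<X>_t = t^7/63

For an Itô process dX_t = a(t) dt + b(t) dB_t, the quadratic variation is <X>_t = int_0^t b(s)^2 ds (the drift term does not contribute). Here b(s) = s^3/3, so
  b(s)^2 = s^6/9.
Integrating from 0 to t:
  <X>_t = int_0^t (s^6/9) ds = t^7/63.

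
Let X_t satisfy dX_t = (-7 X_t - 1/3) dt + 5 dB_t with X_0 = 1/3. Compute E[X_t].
E[X_t] = -1/21 + 8*exp(-7*t)/21

Taking expectations and using E[dB_t] = 0, the mean m(t) = E[X_t] satisfies the ODE m'(t) = a m(t) + b with m(0) = x_0. With a = -7, b = -1/3, x_0 = 1/3, the solution is
  m(t) = x_0 * exp(a t) + (b/a) * (exp(a t) - 1)
       = (1/3) * exp((-7) t) + ((-1/3)/(-7)) * (exp((-7) t) - 1)
       = -1/21 + 8*exp(-7*t)/21.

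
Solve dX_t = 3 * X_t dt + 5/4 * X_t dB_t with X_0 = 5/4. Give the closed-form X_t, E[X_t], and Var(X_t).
X_t = 5/4 * exp((71/32) t + (5/4) B_t); E[X_t] = 5*exp(3*t)/4; Var(X_t) = 25*(exp(25*t/16) - 1)*exp(6*t)/16

For GBM dX = mu X dt + sigma X dB with X_0 = x_0, apply Itô to Y = log X: dY = (mu - sigma^2/2) dt + sigma dB, so Y_t = log(x_0) + (mu - sigma^2/2) t + sigma B_t and hence X_t = x_0 * exp((mu - sigma^2/2) t + sigma B_t).
With mu = 3, sigma = 5/4, x_0 = 5/4, this gives:
  X_t = 5/4 * exp((71/32) * t + (5/4) * B_t).
Since sigma*B_t ~ Normal(0, sigma^2 t), E[exp(sigma*B_t)] = exp(sigma^2 t / 2); so E[X_t] = x_0 * exp((mu - sigma^2/2) t) * exp(sigma^2 t / 2) = x_0 * exp(mu t) = 5*exp(3*t)/4.
Var(X_t) = E[X_t^2] - (E[X_t])^2 = x_0^2 * exp(2 mu t) * (exp(sigma^2 t) - 1) = 25*(exp(25*t/16) - 1)*exp(6*t)/16.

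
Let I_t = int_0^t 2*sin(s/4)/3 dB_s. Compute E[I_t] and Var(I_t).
E[I_t] = 0; Var(I_t) = 2*t/9 - 4*sin(t/2)/9

The Itô integral of a deterministic integrand f(s) has mean 0 because each increment f(s) * (B_{s+ds} - B_s) has mean 0. By the Itô isometry:
  Var( int_0^t f(s) dB_s ) = E[ (int_0^t f(s) dB_s)^2 ] = int_0^t f(s)^2 ds.
Here f(s) = 2*sin(s/4)/3, so f(s)^2 = 4*sin(s/4)^2/9. Integrate:
  int_0^t (4*sin(s/4)^2/9) ds = 2*t/9 - 4*sin(t/2)/9.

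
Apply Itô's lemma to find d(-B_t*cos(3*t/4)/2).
d(-B_t*cos(3*t/4)/2) = (3*B_t*sin(3*t/4)/8) dt + (-cos(3*t/4)/2) dB_t

Itô's formula for f(t, x): d f(t, B_t) = (f_t + (1/2) f_xx) dt + f_x dB_t. Compute partials of f(t, x) = -x*cos(3*t/4)/2:
  f_t(t,x)  = 3*x*sin(3*t/4)/8
  f_x(t,x)  = -cos(3*t/4)/2
  f_xx(t,x) = 0
Assemble drift = f_t + (1/2) f_xx = 3*x*sin(3*t/4)/8 and diffusion = f_x = -cos(3*t/4)/2. Substituting x = B_t:
  d(-B_t*cos(3*t/4)/2) = (3*B_t*sin(3*t/4)/8) dt + (-cos(3*t/4)/2) dB_t.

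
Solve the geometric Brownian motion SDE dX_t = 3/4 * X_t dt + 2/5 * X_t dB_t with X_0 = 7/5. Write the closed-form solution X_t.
X_t = 7/5 * exp((67/100) * t + (2/5) * B_t)

For GBM dX = mu X dt + sigma X dB with X_0 = x_0, apply Itô to Y = log X: dY = (mu - sigma^2/2) dt + sigma dB, so Y_t = log(x_0) + (mu - sigma^2/2) t + sigma B_t and hence X_t = x_0 * exp((mu - sigma^2/2) t + sigma B_t).
With mu = 3/4, sigma = 2/5, x_0 = 7/5, this gives:
  X_t = 7/5 * exp((67/100) * t + (2/5) * B_t).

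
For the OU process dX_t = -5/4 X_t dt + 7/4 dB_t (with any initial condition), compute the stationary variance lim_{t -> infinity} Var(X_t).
lim Var(X_t) = 49/40

The OU SDE dX = -theta X dt + sigma dB admits the integrating factor exp(theta t): d(exp(theta t) X_t) = sigma exp(theta t) dB_t. Integrating from 0 to t gives X_t = x_0 * exp(-theta t) + sigma * int_0^t exp(-theta (t-s)) dB_s for any initial x_0. The Itô integral has variance (by the Itô isometry) sigma^2 * int_0^t exp(-2 theta (t - s)) ds = sigma^2 * (1 - exp(-2 theta t)) / (2 theta), independent of x_0.
With theta = 5/4, sigma = 7/4:
  Var(X_t) = (7/4)^2 * (1 - exp(-2*5/4 t)) / (2 * 5/4) = 49/40 - 49*exp(-5*t/2)/40.
As t -> infinity, exp(-2*5/4 t) -> 0, so the stationary variance is sigma^2 / (2 theta) = 49/40.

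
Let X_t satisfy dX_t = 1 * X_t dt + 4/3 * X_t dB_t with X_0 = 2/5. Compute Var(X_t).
Var(X_t) = 4*(exp(16*t/9) - 1)*exp(2*t)/25

For GBM dX = mu X dt + sigma X dB with X_0 = x_0, apply Itô to Y = log X: dY = (mu - sigma^2/2) dt + sigma dB, so Y_t = log(x_0) + (mu - sigma^2/2) t + sigma B_t and hence X_t = x_0 * exp((mu - sigma^2/2) t + sigma B_t).
With mu = 1, sigma = 4/3, x_0 = 2/5, this gives:
  X_t = 2/5 * exp((1/9) * t + (4/3) * B_t).
Since sigma*B_t ~ Normal(0, sigma^2 t), E[exp(sigma*B_t)] = exp(sigma^2 t / 2); so E[X_t] = x_0 * exp((mu - sigma^2/2) t) * exp(sigma^2 t / 2) = x_0 * exp(mu t) = 2*exp(t)/5.
Var(X_t) = E[X_t^2] - (E[X_t])^2 = x_0^2 * exp(2 mu t) * (exp(sigma^2 t) - 1) = 4*(exp(16*t/9) - 1)*exp(2*t)/25.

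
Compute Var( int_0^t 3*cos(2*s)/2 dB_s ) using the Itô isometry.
Var = 9*t/8 + 9*sin(4*t)/32

The Itô integral of a deterministic integrand f(s) has mean 0 because each increment f(s) * (B_{s+ds} - B_s) has mean 0. By the Itô isometry:
  Var( int_0^t f(s) dB_s ) = E[ (int_0^t f(s) dB_s)^2 ] = int_0^t f(s)^2 ds.
Here f(s) = 3*cos(2*s)/2, so f(s)^2 = 9*cos(2*s)^2/4. Integrate:
  int_0^t (9*cos(2*s)^2/4) ds = 9*t/8 + 9*sin(4*t)/32.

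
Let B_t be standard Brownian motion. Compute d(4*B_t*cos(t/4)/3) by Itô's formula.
d(4*B_t*cos(t/4)/3) = (-B_t*sin(t/4)/3) dt + (4*cos(t/4)/3) dB_t

Itô's formula for f(t, x): d f(t, B_t) = (f_t + (1/2) f_xx) dt + f_x dB_t. Compute partials of f(t, x) = 4*x*cos(t/4)/3:
  f_t(t,x)  = -x*sin(t/4)/3
  f_x(t,x)  = 4*cos(t/4)/3
  f_xx(t,x) = 0
Assemble drift = f_t + (1/2) f_xx = -x*sin(t/4)/3 and diffusion = f_x = 4*cos(t/4)/3. Substituting x = B_t:
  d(4*B_t*cos(t/4)/3) = (-B_t*sin(t/4)/3) dt + (4*cos(t/4)/3) dB_t.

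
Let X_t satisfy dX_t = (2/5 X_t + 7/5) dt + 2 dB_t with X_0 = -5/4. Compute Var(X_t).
Var(X_t) = 5*exp(4*t/5) - 5

The variance V(t) = Var(X_t) satisfies V'(t) = 2 a V(t) + c^2 with V(0) = 0 (drift coefficient is linear in X, diffusion is constant). With a = 2/5, c = 2, the solution is
  V(t) = (c^2 / (2 a)) * (exp(2 a t) - 1)
       = (2^2 / (2*(2/5))) * (exp((4/5) t) - 1)
       = 5*exp(4*t/5) - 5.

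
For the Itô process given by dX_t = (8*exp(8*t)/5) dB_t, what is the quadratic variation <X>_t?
<X>_t = 4*exp(16*t)/25 - 4/25

For an Itô process dX_t = a(t) dt + b(t) dB_t, the quadratic variation is <X>_t = int_0^t b(s)^2 ds (the drift term does not contribute). Here b(s) = 8*exp(8*s)/5, so
  b(s)^2 = 64*exp(16*s)/25.
Integrating from 0 to t:
  <X>_t = int_0^t (64*exp(16*s)/25) ds = 4*exp(16*t)/25 - 4/25.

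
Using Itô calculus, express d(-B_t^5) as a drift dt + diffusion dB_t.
d(-B_t^5) = (-10*B_t^3) dt + (-5*B_t^4) dB_t

Itô's formula for f(B_t) gives d f(B_t) = f'(B_t) dB_t + (1/2) f''(B_t) dt. Compute derivatives of f(x) = -x^5:
  f'(x)  = -5*x^4
  f''(x) = -20*x^3
Substitute x = B_t and multiply the f'' term by 1/2:
  drift     = (1/2) * (-20*x^3) evaluated at B_t = -10*B_t^3
  diffusion = (-5*x^4) evaluated at B_t = -5*B_t^4
Therefore d(-B_t^5) = (-10*B_t^3) dt + (-5*B_t^4) dB_t.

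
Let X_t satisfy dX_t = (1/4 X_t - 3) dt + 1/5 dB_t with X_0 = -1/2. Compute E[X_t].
E[X_t] = 12 - 25*exp(t/4)/2

Taking expectations and using E[dB_t] = 0, the mean m(t) = E[X_t] satisfies the ODE m'(t) = a m(t) + b with m(0) = x_0. With a = 1/4, b = -3, x_0 = -1/2, the solution is
  m(t) = x_0 * exp(a t) + (b/a) * (exp(a t) - 1)
       = (-1/2) * exp((1/4) t) + ((-3)/(1/4)) * (exp((1/4) t) - 1)
       = 12 - 25*exp(t/4)/2.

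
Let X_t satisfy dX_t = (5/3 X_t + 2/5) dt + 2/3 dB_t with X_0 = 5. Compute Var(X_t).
Var(X_t) = 2*exp(10*t/3)/15 - 2/15

The variance V(t) = Var(X_t) satisfies V'(t) = 2 a V(t) + c^2 with V(0) = 0 (drift coefficient is linear in X, diffusion is constant). With a = 5/3, c = 2/3, the solution is
  V(t) = (c^2 / (2 a)) * (exp(2 a t) - 1)
       = ((2/3)^2 / (2*(5/3))) * (exp((10/3) t) - 1)
       = 2*exp(10*t/3)/15 - 2/15.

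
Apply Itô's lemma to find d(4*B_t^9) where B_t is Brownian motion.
d(4*B_t^9) = (144*B_t^7) dt + (36*B_t^8) dB_t

Itô's formula for f(B_t) gives d f(B_t) = f'(B_t) dB_t + (1/2) f''(B_t) dt. Compute derivatives of f(x) = 4*x^9:
  f'(x)  = 36*x^8
  f''(x) = 288*x^7
Substitute x = B_t and multiply the f'' term by 1/2:
  drift     = (1/2) * (288*x^7) evaluated at B_t = 144*B_t^7
  diffusion = (36*x^8) evaluated at B_t = 36*B_t^8
Therefore d(4*B_t^9) = (144*B_t^7) dt + (36*B_t^8) dB_t.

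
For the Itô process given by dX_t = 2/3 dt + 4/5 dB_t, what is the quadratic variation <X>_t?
<X>_t = 16*t/25

For an Itô process dX_t = a(t) dt + b(t) dB_t, the quadratic variation is <X>_t = int_0^t b(s)^2 ds (the drift term does not contribute). Here b(s) = 4/5, so
  b(s)^2 = 16/25.
Integrating from 0 to t:
  <X>_t = int_0^t (16/25) ds = 16*t/25.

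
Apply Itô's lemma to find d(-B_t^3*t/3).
d(-B_t^3*t/3) = (-B_t*(B_t^2/3 + t)) dt + (-B_t^2*t) dB_t

Itô's formula for f(t, x): d f(t, B_t) = (f_t + (1/2) f_xx) dt + f_x dB_t. Compute partials of f(t, x) = -t*x^3/3:
  f_t(t,x)  = -x^3/3
  f_x(t,x)  = -t*x^2
  f_xx(t,x) = -2*t*x
Assemble drift = f_t + (1/2) f_xx = -x*(t + x^2/3) and diffusion = f_x = -t*x^2. Substituting x = B_t:
  d(-B_t^3*t/3) = (-B_t*(B_t^2/3 + t)) dt + (-B_t^2*t) dB_t.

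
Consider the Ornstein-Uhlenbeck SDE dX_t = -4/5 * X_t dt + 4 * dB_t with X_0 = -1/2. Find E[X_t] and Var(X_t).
E[X_t] = -exp(-4*t/5)/2; Var(X_t) = 10 - 10*exp(-8*t/5)

The OU SDE dX = -theta X dt + sigma dB admits the integrating factor exp(theta t): d(exp(theta t) X_t) = sigma exp(theta t) dB_t. Integrating from 0 to t:
  X_t = x_0 * exp(-theta t) + sigma * int_0^t exp(-theta (t-s)) dB_s.
The Itô integral has mean 0 and (by the Itô isometry) variance sigma^2 * int_0^t exp(-2 theta (t - s)) ds = sigma^2 * (1 - exp(-2 theta t)) / (2 theta).
With theta = 4/5, sigma = 4, x_0 = -1/2:
  E[X_t] = -1/2 * exp(-4/5 t) = -exp(-4*t/5)/2
  Var(X_t) = (4)^2 * (1 - exp(-2*4/5 t)) / (2 * 4/5) = 10 - 10*exp(-8*t/5).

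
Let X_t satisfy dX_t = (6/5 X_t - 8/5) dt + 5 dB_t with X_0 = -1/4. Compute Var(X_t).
Var(X_t) = 125*exp(12*t/5)/12 - 125/12

The variance V(t) = Var(X_t) satisfies V'(t) = 2 a V(t) + c^2 with V(0) = 0 (drift coefficient is linear in X, diffusion is constant). With a = 6/5, c = 5, the solution is
  V(t) = (c^2 / (2 a)) * (exp(2 a t) - 1)
       = (5^2 / (2*(6/5))) * (exp((12/5) t) - 1)
       = 125*exp(12*t/5)/12 - 125/12.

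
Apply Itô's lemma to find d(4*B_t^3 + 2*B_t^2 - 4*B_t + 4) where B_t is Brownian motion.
d(4*B_t^3 + 2*B_t^2 - 4*B_t + 4) = (12*B_t + 2) dt + (12*B_t^2 + 4*B_t - 4) dB_t

Itô's formula for f(B_t) gives d f(B_t) = f'(B_t) dB_t + (1/2) f''(B_t) dt. Compute derivatives of f(x) = 4*x^3 + 2*x^2 - 4*x + 4:
  f'(x)  = 12*x^2 + 4*x - 4
  f''(x) = 24*x + 4
Substitute x = B_t and multiply the f'' term by 1/2:
  drift     = (1/2) * (24*x + 4) evaluated at B_t = 12*B_t + 2
  diffusion = (12*x^2 + 4*x - 4) evaluated at B_t = 12*B_t^2 + 4*B_t - 4
Therefore d(4*B_t^3 + 2*B_t^2 - 4*B_t + 4) = (12*B_t + 2) dt + (12*B_t^2 + 4*B_t - 4) dB_t.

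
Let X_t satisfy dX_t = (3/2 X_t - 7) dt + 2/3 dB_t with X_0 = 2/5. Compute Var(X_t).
Var(X_t) = 4*exp(3*t)/27 - 4/27

The variance V(t) = Var(X_t) satisfies V'(t) = 2 a V(t) + c^2 with V(0) = 0 (drift coefficient is linear in X, diffusion is constant). With a = 3/2, c = 2/3, the solution is
  V(t) = (c^2 / (2 a)) * (exp(2 a t) - 1)
       = ((2/3)^2 / (2*(3/2))) * (exp(3 t) - 1)
       = 4*exp(3*t)/27 - 4/27.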